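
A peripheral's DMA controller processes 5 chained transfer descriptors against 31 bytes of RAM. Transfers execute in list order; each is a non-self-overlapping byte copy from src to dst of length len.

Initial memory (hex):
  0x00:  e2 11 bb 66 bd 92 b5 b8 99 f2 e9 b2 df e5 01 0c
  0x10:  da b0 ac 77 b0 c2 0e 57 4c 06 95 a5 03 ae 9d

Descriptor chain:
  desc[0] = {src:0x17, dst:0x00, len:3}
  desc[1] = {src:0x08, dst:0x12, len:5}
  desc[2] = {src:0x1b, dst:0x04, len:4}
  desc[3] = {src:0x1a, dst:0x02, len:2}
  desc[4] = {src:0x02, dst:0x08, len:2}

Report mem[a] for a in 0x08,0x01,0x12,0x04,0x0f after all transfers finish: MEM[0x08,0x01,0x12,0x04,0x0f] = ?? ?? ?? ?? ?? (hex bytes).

D0: mem[0x00..0x02] <- [57 4c 06]
D1: mem[0x12..0x16] <- [99 f2 e9 b2 df]
D2: mem[0x04..0x07] <- [a5 03 ae 9d]
D3: mem[0x02..0x03] <- [95 a5]
D4: mem[0x08..0x09] <- [95 a5]
query mem[0x08]=0x95, mem[0x01]=0x4c, mem[0x12]=0x99, mem[0x04]=0xa5, mem[0x0f]=0x0c

MEM[0x08,0x01,0x12,0x04,0x0f] = 95 4c 99 a5 0c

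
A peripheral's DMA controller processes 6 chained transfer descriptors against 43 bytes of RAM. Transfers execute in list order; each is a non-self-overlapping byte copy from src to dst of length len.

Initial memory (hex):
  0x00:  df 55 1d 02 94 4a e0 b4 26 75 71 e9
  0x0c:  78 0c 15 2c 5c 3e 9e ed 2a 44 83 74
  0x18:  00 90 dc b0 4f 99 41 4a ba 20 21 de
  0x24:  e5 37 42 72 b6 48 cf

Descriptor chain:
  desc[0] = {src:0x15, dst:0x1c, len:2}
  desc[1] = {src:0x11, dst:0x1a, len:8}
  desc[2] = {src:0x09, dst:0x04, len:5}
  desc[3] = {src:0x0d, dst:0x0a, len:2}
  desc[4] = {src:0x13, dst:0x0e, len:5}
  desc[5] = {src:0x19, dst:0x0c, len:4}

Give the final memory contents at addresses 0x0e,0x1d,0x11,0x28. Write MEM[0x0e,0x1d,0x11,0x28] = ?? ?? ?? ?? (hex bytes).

  after D0: wrote 2B at 0x1c = 4483
  after D1: wrote 8B at 0x1a = 3e9eed2a44837400
  after D2: wrote 5B at 0x04 = 7571e9780c
  after D3: wrote 2B at 0x0a = 0c15
  after D4: wrote 5B at 0x0e = ed2a448374
  after D5: wrote 4B at 0x0c = 903e9eed
query mem[0x0e]=0x9e, mem[0x1d]=0x2a, mem[0x11]=0x83, mem[0x28]=0xb6

MEM[0x0e,0x1d,0x11,0x28] = 9e 2a 83 b6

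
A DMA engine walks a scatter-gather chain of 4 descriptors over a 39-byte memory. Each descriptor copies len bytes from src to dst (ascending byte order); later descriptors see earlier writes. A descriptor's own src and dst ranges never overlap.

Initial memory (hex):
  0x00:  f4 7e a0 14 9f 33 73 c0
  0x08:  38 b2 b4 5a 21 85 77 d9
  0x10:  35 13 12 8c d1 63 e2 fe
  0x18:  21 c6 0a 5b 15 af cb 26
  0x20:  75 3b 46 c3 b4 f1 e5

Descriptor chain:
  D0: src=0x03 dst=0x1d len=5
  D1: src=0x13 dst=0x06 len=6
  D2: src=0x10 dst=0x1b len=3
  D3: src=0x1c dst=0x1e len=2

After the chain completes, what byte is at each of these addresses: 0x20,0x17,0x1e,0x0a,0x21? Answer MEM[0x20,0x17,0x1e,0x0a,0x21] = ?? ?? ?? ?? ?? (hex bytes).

MEM[0x20,0x17,0x1e,0x0a,0x21] = 73 fe 13 fe c0

  after D0: wrote 5B at 0x1d = 149f3373c0
  after D1: wrote 6B at 0x06 = 8cd163e2fe21
  after D2: wrote 3B at 0x1b = 351312
  after D3: wrote 2B at 0x1e = 1312
query mem[0x20]=0x73, mem[0x17]=0xfe, mem[0x1e]=0x13, mem[0x0a]=0xfe, mem[0x21]=0xc0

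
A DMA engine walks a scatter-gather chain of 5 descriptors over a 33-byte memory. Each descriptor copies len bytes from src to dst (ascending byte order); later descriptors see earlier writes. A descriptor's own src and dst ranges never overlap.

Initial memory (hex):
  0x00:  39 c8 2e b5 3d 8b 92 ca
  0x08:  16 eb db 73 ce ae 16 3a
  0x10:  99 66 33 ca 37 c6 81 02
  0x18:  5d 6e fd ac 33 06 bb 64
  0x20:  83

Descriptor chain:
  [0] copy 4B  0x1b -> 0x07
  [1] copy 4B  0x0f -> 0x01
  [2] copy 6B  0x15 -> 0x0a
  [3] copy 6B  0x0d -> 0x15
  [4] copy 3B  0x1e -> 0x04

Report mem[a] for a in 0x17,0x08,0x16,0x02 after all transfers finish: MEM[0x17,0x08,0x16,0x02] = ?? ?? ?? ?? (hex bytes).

MEM[0x17,0x08,0x16,0x02] = fd 33 6e 99

[0] 0x1b->0x07 len=4 : ac 33 06 bb
[1] 0x0f->0x01 len=4 : 3a 99 66 33
[2] 0x15->0x0a len=6 : c6 81 02 5d 6e fd
[3] 0x0d->0x15 len=6 : 5d 6e fd 99 66 33
[4] 0x1e->0x04 len=3 : bb 64 83
query mem[0x17]=0xfd, mem[0x08]=0x33, mem[0x16]=0x6e, mem[0x02]=0x99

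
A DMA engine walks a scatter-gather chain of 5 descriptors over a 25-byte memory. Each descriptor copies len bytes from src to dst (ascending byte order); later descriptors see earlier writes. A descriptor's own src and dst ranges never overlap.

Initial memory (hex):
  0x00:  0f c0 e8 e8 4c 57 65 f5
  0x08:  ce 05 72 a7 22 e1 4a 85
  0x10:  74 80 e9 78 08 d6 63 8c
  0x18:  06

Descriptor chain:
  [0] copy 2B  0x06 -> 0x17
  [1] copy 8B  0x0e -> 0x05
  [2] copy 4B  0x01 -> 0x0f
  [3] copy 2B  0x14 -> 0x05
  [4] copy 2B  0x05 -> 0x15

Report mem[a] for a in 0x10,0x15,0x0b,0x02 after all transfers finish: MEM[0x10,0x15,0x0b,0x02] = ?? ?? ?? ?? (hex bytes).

D0: mem[0x17..0x18] <- [65 f5]
D1: mem[0x05..0x0c] <- [4a 85 74 80 e9 78 08 d6]
D2: mem[0x0f..0x12] <- [c0 e8 e8 4c]
D3: mem[0x05..0x06] <- [08 d6]
D4: mem[0x15..0x16] <- [08 d6]
query mem[0x10]=0xe8, mem[0x15]=0x08, mem[0x0b]=0x08, mem[0x02]=0xe8

MEM[0x10,0x15,0x0b,0x02] = e8 08 08 e8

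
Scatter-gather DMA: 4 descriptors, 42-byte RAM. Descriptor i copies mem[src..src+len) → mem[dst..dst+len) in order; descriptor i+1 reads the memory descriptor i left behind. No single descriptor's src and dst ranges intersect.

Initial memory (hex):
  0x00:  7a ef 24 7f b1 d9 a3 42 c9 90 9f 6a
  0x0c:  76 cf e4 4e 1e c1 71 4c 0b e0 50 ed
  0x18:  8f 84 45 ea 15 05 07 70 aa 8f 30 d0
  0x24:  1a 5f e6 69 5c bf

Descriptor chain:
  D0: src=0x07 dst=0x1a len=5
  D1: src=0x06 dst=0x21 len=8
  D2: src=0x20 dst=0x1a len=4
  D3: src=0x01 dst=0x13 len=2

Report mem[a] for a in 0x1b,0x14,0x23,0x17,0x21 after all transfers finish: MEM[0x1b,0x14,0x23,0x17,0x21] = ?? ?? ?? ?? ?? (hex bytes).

MEM[0x1b,0x14,0x23,0x17,0x21] = a3 24 c9 ed a3

[0] 0x07->0x1a len=5 : 42 c9 90 9f 6a
[1] 0x06->0x21 len=8 : a3 42 c9 90 9f 6a 76 cf
[2] 0x20->0x1a len=4 : aa a3 42 c9
[3] 0x01->0x13 len=2 : ef 24
query mem[0x1b]=0xa3, mem[0x14]=0x24, mem[0x23]=0xc9, mem[0x17]=0xed, mem[0x21]=0xa3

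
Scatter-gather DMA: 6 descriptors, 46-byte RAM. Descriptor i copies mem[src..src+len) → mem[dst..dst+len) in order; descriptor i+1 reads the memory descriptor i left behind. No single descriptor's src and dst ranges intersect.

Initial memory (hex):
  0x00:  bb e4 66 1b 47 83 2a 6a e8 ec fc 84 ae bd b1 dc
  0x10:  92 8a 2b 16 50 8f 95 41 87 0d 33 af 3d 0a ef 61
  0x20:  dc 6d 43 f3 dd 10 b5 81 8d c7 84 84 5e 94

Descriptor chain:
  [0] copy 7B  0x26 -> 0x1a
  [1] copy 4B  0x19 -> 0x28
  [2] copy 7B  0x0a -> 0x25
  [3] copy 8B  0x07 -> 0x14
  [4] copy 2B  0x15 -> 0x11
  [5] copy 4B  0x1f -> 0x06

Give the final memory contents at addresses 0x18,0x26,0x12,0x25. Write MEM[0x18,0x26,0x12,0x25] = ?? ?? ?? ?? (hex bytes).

MEM[0x18,0x26,0x12,0x25] = 84 84 ec fc

  after D0: wrote 7B at 0x1a = b5818dc784845e
  after D1: wrote 4B at 0x28 = 0db5818d
  after D2: wrote 7B at 0x25 = fc84aebdb1dc92
  after D3: wrote 8B at 0x14 = 6ae8ecfc84aebdb1
  after D4: wrote 2B at 0x11 = e8ec
  after D5: wrote 4B at 0x06 = 845e6d43
query mem[0x18]=0x84, mem[0x26]=0x84, mem[0x12]=0xec, mem[0x25]=0xfc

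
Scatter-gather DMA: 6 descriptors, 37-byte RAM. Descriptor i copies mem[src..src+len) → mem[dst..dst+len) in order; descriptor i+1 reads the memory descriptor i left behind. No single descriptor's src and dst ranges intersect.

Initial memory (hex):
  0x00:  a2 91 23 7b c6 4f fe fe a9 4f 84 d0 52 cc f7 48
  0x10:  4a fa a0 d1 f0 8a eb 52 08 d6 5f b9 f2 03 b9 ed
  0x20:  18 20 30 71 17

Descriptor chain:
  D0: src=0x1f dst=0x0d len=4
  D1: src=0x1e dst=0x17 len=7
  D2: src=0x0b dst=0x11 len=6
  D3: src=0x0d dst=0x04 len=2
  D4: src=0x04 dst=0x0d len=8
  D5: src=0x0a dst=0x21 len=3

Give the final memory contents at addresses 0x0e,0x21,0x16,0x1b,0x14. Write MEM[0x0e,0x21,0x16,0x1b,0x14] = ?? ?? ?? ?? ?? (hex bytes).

MEM[0x0e,0x21,0x16,0x1b,0x14] = 18 84 30 30 d0

[0] 0x1f->0x0d len=4 : ed 18 20 30
[1] 0x1e->0x17 len=7 : b9 ed 18 20 30 71 17
[2] 0x0b->0x11 len=6 : d0 52 ed 18 20 30
[3] 0x0d->0x04 len=2 : ed 18
[4] 0x04->0x0d len=8 : ed 18 fe fe a9 4f 84 d0
[5] 0x0a->0x21 len=3 : 84 d0 52
query mem[0x0e]=0x18, mem[0x21]=0x84, mem[0x16]=0x30, mem[0x1b]=0x30, mem[0x14]=0xd0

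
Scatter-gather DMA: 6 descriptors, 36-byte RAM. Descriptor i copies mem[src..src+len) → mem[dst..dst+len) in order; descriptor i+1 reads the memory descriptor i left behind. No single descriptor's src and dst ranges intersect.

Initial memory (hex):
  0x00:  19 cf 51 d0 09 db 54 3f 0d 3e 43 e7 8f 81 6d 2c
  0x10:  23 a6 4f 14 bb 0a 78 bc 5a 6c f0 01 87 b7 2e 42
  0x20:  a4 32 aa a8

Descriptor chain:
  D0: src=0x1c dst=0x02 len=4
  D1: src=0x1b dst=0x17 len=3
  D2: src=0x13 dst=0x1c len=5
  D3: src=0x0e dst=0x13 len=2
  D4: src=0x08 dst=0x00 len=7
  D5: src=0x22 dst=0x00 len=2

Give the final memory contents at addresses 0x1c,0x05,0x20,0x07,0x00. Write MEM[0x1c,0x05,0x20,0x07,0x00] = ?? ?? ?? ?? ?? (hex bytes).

[0] 0x1c->0x02 len=4 : 87 b7 2e 42
[1] 0x1b->0x17 len=3 : 01 87 b7
[2] 0x13->0x1c len=5 : 14 bb 0a 78 01
[3] 0x0e->0x13 len=2 : 6d 2c
[4] 0x08->0x00 len=7 : 0d 3e 43 e7 8f 81 6d
[5] 0x22->0x00 len=2 : aa a8
query mem[0x1c]=0x14, mem[0x05]=0x81, mem[0x20]=0x01, mem[0x07]=0x3f, mem[0x00]=0xaa

MEM[0x1c,0x05,0x20,0x07,0x00] = 14 81 01 3f aa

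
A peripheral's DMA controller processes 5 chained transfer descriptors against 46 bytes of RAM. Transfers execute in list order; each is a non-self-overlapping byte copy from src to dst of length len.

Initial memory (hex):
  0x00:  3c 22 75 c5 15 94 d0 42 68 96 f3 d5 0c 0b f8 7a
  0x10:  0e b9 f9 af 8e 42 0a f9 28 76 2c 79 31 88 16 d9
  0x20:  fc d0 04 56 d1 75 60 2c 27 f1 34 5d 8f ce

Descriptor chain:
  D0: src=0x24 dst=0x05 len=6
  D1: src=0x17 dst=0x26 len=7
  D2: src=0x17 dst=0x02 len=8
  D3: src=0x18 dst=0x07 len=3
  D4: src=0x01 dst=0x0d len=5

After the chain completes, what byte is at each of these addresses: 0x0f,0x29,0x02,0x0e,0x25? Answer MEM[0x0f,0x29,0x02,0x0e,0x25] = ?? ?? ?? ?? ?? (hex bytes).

MEM[0x0f,0x29,0x02,0x0e,0x25] = 28 2c f9 f9 75

D0: mem[0x05..0x0a] <- [d1 75 60 2c 27 f1]
D1: mem[0x26..0x2c] <- [f9 28 76 2c 79 31 88]
D2: mem[0x02..0x09] <- [f9 28 76 2c 79 31 88 16]
D3: mem[0x07..0x09] <- [28 76 2c]
D4: mem[0x0d..0x11] <- [22 f9 28 76 2c]
query mem[0x0f]=0x28, mem[0x29]=0x2c, mem[0x02]=0xf9, mem[0x0e]=0xf9, mem[0x25]=0x75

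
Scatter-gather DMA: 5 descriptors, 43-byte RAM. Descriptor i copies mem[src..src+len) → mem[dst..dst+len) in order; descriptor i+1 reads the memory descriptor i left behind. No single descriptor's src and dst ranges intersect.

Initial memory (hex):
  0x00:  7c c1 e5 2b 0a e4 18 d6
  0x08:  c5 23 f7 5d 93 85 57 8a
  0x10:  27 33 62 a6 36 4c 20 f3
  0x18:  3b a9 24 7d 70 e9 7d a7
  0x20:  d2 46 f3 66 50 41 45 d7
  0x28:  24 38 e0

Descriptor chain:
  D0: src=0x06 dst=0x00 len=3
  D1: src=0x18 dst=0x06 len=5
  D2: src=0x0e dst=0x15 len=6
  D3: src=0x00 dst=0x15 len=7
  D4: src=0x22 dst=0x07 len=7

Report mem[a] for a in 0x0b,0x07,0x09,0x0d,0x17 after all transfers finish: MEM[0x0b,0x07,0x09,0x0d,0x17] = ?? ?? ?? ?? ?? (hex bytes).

D0: mem[0x00..0x02] <- [18 d6 c5]
D1: mem[0x06..0x0a] <- [3b a9 24 7d 70]
D2: mem[0x15..0x1a] <- [57 8a 27 33 62 a6]
D3: mem[0x15..0x1b] <- [18 d6 c5 2b 0a e4 3b]
D4: mem[0x07..0x0d] <- [f3 66 50 41 45 d7 24]
query mem[0x0b]=0x45, mem[0x07]=0xf3, mem[0x09]=0x50, mem[0x0d]=0x24, mem[0x17]=0xc5

MEM[0x0b,0x07,0x09,0x0d,0x17] = 45 f3 50 24 c5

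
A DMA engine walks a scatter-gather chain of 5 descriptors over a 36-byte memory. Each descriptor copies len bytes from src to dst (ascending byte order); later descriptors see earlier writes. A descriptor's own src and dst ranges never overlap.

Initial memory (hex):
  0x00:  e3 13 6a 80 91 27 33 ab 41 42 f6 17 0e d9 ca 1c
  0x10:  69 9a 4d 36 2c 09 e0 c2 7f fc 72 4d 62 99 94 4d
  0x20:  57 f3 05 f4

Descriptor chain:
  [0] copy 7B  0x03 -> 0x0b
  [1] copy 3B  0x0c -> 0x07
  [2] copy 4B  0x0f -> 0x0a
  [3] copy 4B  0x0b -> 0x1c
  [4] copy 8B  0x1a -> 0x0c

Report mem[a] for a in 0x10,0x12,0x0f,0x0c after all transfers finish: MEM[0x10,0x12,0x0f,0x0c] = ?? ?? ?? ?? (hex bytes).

MEM[0x10,0x12,0x0f,0x0c] = 4d 57 42 72

  after D0: wrote 7B at 0x0b = 80912733ab4142
  after D1: wrote 3B at 0x07 = 912733
  after D2: wrote 4B at 0x0a = ab41424d
  after D3: wrote 4B at 0x1c = 41424d33
  after D4: wrote 8B at 0x0c = 724d41424d3357f3
query mem[0x10]=0x4d, mem[0x12]=0x57, mem[0x0f]=0x42, mem[0x0c]=0x72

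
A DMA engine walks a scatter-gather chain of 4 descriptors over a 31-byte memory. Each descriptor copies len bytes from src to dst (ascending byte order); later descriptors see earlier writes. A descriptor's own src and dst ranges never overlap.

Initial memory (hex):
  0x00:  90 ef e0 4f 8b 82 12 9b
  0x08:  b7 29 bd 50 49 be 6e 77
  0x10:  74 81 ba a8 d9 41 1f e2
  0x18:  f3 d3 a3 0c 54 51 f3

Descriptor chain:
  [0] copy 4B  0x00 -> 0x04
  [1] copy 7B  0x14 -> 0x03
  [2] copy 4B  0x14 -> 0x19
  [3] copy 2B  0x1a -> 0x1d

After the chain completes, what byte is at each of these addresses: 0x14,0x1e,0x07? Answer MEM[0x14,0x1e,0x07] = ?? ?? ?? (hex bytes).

  after D0: wrote 4B at 0x04 = 90efe04f
  after D1: wrote 7B at 0x03 = d9411fe2f3d3a3
  after D2: wrote 4B at 0x19 = d9411fe2
  after D3: wrote 2B at 0x1d = 411f
query mem[0x14]=0xd9, mem[0x1e]=0x1f, mem[0x07]=0xf3

MEM[0x14,0x1e,0x07] = d9 1f f3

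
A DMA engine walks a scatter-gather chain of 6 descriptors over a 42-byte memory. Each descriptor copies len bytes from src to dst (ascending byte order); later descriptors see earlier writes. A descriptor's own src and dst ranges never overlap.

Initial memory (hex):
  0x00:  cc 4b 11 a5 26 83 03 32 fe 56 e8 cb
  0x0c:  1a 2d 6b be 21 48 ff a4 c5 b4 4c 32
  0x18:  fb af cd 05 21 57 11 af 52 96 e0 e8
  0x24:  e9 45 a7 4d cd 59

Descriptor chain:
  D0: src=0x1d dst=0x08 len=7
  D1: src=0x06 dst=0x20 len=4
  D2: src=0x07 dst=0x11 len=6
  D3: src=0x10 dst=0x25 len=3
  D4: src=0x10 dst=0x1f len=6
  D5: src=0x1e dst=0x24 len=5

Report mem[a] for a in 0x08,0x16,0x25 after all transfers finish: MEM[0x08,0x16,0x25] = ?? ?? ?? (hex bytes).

  after D0: wrote 7B at 0x08 = 5711af5296e0e8
  after D1: wrote 4B at 0x20 = 03325711
  after D2: wrote 6B at 0x11 = 325711af5296
  after D3: wrote 3B at 0x25 = 213257
  after D4: wrote 6B at 0x1f = 21325711af52
  after D5: wrote 5B at 0x24 = 1121325711
query mem[0x08]=0x57, mem[0x16]=0x96, mem[0x25]=0x21

MEM[0x08,0x16,0x25] = 57 96 21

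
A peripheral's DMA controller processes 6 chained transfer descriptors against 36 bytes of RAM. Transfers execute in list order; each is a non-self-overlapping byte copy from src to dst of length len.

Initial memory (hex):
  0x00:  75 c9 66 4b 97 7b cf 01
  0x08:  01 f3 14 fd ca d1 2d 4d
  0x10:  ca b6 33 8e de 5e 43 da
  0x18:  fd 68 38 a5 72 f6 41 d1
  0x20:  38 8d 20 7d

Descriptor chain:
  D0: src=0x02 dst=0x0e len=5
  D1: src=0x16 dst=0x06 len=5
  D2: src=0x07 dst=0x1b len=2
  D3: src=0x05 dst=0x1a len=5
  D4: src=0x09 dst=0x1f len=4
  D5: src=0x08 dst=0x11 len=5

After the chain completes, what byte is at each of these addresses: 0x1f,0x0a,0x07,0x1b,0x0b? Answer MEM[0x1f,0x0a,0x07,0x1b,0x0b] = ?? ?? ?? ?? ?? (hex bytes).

MEM[0x1f,0x0a,0x07,0x1b,0x0b] = 68 38 da 43 fd

[0] 0x02->0x0e len=5 : 66 4b 97 7b cf
[1] 0x16->0x06 len=5 : 43 da fd 68 38
[2] 0x07->0x1b len=2 : da fd
[3] 0x05->0x1a len=5 : 7b 43 da fd 68
[4] 0x09->0x1f len=4 : 68 38 fd ca
[5] 0x08->0x11 len=5 : fd 68 38 fd ca
query mem[0x1f]=0x68, mem[0x0a]=0x38, mem[0x07]=0xda, mem[0x1b]=0x43, mem[0x0b]=0xfd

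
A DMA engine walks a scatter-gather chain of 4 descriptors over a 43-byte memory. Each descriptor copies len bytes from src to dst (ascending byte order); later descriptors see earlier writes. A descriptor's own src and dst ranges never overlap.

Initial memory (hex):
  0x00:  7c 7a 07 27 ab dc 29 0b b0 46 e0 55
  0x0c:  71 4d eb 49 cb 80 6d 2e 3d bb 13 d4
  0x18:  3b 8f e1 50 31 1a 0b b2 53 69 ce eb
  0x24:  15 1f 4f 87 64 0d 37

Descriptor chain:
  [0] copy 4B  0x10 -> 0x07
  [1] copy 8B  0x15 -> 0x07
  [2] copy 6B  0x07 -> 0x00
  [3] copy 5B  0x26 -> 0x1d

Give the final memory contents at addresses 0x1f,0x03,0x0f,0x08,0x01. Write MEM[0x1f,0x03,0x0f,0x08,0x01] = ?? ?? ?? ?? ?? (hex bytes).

MEM[0x1f,0x03,0x0f,0x08,0x01] = 64 3b 49 13 13

[0] 0x10->0x07 len=4 : cb 80 6d 2e
[1] 0x15->0x07 len=8 : bb 13 d4 3b 8f e1 50 31
[2] 0x07->0x00 len=6 : bb 13 d4 3b 8f e1
[3] 0x26->0x1d len=5 : 4f 87 64 0d 37
query mem[0x1f]=0x64, mem[0x03]=0x3b, mem[0x0f]=0x49, mem[0x08]=0x13, mem[0x01]=0x13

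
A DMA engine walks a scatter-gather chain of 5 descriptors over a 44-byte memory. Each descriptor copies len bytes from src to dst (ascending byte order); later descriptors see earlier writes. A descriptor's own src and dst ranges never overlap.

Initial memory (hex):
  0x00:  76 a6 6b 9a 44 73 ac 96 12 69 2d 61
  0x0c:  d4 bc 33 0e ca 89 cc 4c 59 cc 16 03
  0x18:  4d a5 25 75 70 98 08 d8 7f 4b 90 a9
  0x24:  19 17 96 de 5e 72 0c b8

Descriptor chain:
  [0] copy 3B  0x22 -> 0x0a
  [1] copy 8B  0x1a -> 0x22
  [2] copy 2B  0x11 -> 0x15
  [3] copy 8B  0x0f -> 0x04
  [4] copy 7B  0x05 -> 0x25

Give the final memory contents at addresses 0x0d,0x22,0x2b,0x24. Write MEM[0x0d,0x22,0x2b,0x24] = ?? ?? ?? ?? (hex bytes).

MEM[0x0d,0x22,0x2b,0x24] = bc 25 cc 70

D0: mem[0x0a..0x0c] <- [90 a9 19]
D1: mem[0x22..0x29] <- [25 75 70 98 08 d8 7f 4b]
D2: mem[0x15..0x16] <- [89 cc]
D3: mem[0x04..0x0b] <- [0e ca 89 cc 4c 59 89 cc]
D4: mem[0x25..0x2b] <- [ca 89 cc 4c 59 89 cc]
query mem[0x0d]=0xbc, mem[0x22]=0x25, mem[0x2b]=0xcc, mem[0x24]=0x70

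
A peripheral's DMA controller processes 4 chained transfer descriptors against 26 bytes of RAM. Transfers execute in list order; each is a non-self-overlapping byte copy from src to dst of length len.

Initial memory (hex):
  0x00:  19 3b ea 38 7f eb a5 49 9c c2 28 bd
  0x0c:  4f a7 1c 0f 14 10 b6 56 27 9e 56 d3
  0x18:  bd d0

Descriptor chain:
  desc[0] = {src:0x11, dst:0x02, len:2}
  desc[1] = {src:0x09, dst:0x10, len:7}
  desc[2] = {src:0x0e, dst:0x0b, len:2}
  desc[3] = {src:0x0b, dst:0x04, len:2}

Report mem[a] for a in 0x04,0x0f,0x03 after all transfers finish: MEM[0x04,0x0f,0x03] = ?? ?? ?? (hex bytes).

MEM[0x04,0x0f,0x03] = 1c 0f b6

#0 dst[0x02+2] := {0x10,0xb6}
#1 dst[0x10+7] := {0xc2,0x28,0xbd,0x4f,0xa7,0x1c,0x0f}
#2 dst[0x0b+2] := {0x1c,0x0f}
#3 dst[0x04+2] := {0x1c,0x0f}
query mem[0x04]=0x1c, mem[0x0f]=0x0f, mem[0x03]=0xb6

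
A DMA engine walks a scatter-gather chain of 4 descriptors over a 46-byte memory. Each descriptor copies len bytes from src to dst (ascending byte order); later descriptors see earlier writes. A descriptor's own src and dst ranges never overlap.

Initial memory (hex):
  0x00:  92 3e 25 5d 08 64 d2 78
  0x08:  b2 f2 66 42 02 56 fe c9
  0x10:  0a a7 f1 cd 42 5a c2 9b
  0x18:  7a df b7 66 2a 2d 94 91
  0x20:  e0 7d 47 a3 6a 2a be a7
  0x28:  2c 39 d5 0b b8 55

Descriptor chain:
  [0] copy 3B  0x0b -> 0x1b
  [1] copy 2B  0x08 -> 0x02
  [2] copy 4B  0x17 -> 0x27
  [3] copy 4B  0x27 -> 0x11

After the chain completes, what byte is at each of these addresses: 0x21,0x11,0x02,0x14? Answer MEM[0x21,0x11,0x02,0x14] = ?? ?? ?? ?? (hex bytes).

D0: mem[0x1b..0x1d] <- [42 02 56]
D1: mem[0x02..0x03] <- [b2 f2]
D2: mem[0x27..0x2a] <- [9b 7a df b7]
D3: mem[0x11..0x14] <- [9b 7a df b7]
query mem[0x21]=0x7d, mem[0x11]=0x9b, mem[0x02]=0xb2, mem[0x14]=0xb7

MEM[0x21,0x11,0x02,0x14] = 7d 9b b2 b7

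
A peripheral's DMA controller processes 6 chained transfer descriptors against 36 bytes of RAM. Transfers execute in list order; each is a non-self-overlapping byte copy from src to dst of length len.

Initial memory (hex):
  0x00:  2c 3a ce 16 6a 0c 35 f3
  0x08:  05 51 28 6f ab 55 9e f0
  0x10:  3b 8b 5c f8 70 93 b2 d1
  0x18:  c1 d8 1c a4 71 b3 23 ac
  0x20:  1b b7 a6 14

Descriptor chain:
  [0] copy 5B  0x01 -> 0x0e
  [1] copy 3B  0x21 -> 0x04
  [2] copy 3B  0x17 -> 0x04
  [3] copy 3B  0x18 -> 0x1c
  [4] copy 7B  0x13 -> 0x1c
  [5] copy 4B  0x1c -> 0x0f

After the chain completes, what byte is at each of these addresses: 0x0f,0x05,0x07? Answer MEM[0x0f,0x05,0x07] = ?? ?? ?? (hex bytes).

MEM[0x0f,0x05,0x07] = f8 c1 f3

[0] 0x01->0x0e len=5 : 3a ce 16 6a 0c
[1] 0x21->0x04 len=3 : b7 a6 14
[2] 0x17->0x04 len=3 : d1 c1 d8
[3] 0x18->0x1c len=3 : c1 d8 1c
[4] 0x13->0x1c len=7 : f8 70 93 b2 d1 c1 d8
[5] 0x1c->0x0f len=4 : f8 70 93 b2
query mem[0x0f]=0xf8, mem[0x05]=0xc1, mem[0x07]=0xf3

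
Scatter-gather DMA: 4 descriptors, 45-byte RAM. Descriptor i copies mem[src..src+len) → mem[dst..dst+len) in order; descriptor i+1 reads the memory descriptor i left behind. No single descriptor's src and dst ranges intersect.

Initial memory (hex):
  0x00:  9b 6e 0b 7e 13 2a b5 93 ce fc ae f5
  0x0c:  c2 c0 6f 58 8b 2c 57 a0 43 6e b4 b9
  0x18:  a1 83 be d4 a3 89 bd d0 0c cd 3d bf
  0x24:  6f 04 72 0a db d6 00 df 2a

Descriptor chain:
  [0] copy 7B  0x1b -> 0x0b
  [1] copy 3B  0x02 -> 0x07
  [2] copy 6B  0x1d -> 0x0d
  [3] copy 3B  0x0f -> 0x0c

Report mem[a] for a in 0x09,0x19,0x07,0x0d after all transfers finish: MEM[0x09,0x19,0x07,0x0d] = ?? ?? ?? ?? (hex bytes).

  after D0: wrote 7B at 0x0b = d4a389bdd00ccd
  after D1: wrote 3B at 0x07 = 0b7e13
  after D2: wrote 6B at 0x0d = 89bdd00ccd3d
  after D3: wrote 3B at 0x0c = d00ccd
query mem[0x09]=0x13, mem[0x19]=0x83, mem[0x07]=0x0b, mem[0x0d]=0x0c

MEM[0x09,0x19,0x07,0x0d] = 13 83 0b 0c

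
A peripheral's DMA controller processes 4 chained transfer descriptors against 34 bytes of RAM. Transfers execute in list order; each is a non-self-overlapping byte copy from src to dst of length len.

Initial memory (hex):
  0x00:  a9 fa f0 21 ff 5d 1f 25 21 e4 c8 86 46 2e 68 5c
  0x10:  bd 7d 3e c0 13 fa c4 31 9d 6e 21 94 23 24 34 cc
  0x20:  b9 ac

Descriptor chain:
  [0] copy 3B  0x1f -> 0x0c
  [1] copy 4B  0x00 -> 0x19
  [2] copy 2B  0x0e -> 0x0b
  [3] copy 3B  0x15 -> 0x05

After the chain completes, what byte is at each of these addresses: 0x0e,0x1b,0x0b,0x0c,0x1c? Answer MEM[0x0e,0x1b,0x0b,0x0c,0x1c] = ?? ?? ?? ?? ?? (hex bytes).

MEM[0x0e,0x1b,0x0b,0x0c,0x1c] = ac f0 ac 5c 21

D0: mem[0x0c..0x0e] <- [cc b9 ac]
D1: mem[0x19..0x1c] <- [a9 fa f0 21]
D2: mem[0x0b..0x0c] <- [ac 5c]
D3: mem[0x05..0x07] <- [fa c4 31]
query mem[0x0e]=0xac, mem[0x1b]=0xf0, mem[0x0b]=0xac, mem[0x0c]=0x5c, mem[0x1c]=0x21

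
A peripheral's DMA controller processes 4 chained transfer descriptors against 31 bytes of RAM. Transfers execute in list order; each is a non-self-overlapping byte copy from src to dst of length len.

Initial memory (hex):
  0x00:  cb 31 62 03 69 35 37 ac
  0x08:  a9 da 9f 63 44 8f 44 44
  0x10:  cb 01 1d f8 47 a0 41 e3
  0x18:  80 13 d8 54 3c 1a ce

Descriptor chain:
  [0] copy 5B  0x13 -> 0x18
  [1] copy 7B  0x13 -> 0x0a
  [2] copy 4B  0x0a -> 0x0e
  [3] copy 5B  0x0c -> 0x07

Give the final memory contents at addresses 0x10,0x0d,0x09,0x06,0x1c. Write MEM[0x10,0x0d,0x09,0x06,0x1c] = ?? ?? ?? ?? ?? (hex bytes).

#0 dst[0x18+5] := {0xf8,0x47,0xa0,0x41,0xe3}
#1 dst[0x0a+7] := {0xf8,0x47,0xa0,0x41,0xe3,0xf8,0x47}
#2 dst[0x0e+4] := {0xf8,0x47,0xa0,0x41}
#3 dst[0x07+5] := {0xa0,0x41,0xf8,0x47,0xa0}
query mem[0x10]=0xa0, mem[0x0d]=0x41, mem[0x09]=0xf8, mem[0x06]=0x37, mem[0x1c]=0xe3

MEM[0x10,0x0d,0x09,0x06,0x1c] = a0 41 f8 37 e3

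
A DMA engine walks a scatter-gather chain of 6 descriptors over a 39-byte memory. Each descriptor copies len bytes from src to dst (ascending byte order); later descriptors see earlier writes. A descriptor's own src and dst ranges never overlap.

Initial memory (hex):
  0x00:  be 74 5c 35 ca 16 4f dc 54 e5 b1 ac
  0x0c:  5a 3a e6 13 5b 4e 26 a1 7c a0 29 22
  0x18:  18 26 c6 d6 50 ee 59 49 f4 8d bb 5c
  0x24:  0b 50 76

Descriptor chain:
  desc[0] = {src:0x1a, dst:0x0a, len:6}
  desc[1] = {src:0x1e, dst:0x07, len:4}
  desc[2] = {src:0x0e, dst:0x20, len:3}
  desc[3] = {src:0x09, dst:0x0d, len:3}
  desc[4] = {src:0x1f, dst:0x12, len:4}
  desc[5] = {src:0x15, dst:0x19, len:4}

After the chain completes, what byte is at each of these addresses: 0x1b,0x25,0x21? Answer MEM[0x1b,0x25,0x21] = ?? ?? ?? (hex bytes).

#0 dst[0x0a+6] := {0xc6,0xd6,0x50,0xee,0x59,0x49}
#1 dst[0x07+4] := {0x59,0x49,0xf4,0x8d}
#2 dst[0x20+3] := {0x59,0x49,0x5b}
#3 dst[0x0d+3] := {0xf4,0x8d,0xd6}
#4 dst[0x12+4] := {0x49,0x59,0x49,0x5b}
#5 dst[0x19+4] := {0x5b,0x29,0x22,0x18}
query mem[0x1b]=0x22, mem[0x25]=0x50, mem[0x21]=0x49

MEM[0x1b,0x25,0x21] = 22 50 49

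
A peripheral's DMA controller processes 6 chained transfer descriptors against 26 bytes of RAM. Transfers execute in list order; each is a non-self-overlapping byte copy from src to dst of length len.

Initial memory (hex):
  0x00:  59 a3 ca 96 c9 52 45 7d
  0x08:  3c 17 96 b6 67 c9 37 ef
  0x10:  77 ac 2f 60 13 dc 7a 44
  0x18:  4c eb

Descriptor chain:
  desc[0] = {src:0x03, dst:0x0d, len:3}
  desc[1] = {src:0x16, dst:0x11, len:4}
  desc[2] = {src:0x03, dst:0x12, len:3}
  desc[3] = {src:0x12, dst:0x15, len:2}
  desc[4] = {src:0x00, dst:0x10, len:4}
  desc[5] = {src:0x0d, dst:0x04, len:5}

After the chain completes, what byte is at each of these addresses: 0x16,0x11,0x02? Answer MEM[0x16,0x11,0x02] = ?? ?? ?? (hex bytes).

D0: mem[0x0d..0x0f] <- [96 c9 52]
D1: mem[0x11..0x14] <- [7a 44 4c eb]
D2: mem[0x12..0x14] <- [96 c9 52]
D3: mem[0x15..0x16] <- [96 c9]
D4: mem[0x10..0x13] <- [59 a3 ca 96]
D5: mem[0x04..0x08] <- [96 c9 52 59 a3]
query mem[0x16]=0xc9, mem[0x11]=0xa3, mem[0x02]=0xca

MEM[0x16,0x11,0x02] = c9 a3 ca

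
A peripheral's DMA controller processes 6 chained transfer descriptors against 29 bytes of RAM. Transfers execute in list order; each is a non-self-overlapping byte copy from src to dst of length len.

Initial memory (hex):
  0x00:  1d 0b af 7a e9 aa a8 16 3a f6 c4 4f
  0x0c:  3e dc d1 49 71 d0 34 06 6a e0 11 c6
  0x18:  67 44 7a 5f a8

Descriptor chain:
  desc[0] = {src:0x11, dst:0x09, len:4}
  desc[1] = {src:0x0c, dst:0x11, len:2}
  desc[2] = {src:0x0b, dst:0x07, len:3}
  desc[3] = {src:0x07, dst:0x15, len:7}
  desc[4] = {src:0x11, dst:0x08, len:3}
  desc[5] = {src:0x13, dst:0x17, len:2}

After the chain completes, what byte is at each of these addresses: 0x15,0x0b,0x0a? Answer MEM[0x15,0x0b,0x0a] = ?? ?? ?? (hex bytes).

D0: mem[0x09..0x0c] <- [d0 34 06 6a]
D1: mem[0x11..0x12] <- [6a dc]
D2: mem[0x07..0x09] <- [06 6a dc]
D3: mem[0x15..0x1b] <- [06 6a dc 34 06 6a dc]
D4: mem[0x08..0x0a] <- [6a dc 06]
D5: mem[0x17..0x18] <- [06 6a]
query mem[0x15]=0x06, mem[0x0b]=0x06, mem[0x0a]=0x06

MEM[0x15,0x0b,0x0a] = 06 06 06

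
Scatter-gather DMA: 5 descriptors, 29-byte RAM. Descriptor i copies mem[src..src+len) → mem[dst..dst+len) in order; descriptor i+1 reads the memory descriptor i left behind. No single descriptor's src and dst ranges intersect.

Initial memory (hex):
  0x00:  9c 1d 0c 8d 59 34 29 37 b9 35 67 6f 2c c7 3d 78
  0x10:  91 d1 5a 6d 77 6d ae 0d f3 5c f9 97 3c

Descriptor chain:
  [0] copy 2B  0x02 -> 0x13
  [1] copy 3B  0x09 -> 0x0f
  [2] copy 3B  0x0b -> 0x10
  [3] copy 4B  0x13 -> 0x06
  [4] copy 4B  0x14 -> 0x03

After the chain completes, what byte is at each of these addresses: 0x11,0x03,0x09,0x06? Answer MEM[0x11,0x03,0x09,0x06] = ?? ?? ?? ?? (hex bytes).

  after D0: wrote 2B at 0x13 = 0c8d
  after D1: wrote 3B at 0x0f = 35676f
  after D2: wrote 3B at 0x10 = 6f2cc7
  after D3: wrote 4B at 0x06 = 0c8d6dae
  after D4: wrote 4B at 0x03 = 8d6dae0d
query mem[0x11]=0x2c, mem[0x03]=0x8d, mem[0x09]=0xae, mem[0x06]=0x0d

MEM[0x11,0x03,0x09,0x06] = 2c 8d ae 0d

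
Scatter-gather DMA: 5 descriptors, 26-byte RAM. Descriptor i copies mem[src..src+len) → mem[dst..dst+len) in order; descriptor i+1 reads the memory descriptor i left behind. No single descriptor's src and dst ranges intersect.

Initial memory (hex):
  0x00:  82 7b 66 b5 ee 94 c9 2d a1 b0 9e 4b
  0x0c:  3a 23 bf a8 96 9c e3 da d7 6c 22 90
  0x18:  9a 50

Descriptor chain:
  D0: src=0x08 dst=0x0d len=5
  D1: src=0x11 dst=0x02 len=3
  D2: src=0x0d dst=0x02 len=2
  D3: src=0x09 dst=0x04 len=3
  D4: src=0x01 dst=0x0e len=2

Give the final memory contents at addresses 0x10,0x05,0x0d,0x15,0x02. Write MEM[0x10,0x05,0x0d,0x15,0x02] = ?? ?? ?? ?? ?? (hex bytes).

MEM[0x10,0x05,0x0d,0x15,0x02] = 4b 9e a1 6c a1

#0 dst[0x0d+5] := {0xa1,0xb0,0x9e,0x4b,0x3a}
#1 dst[0x02+3] := {0x3a,0xe3,0xda}
#2 dst[0x02+2] := {0xa1,0xb0}
#3 dst[0x04+3] := {0xb0,0x9e,0x4b}
#4 dst[0x0e+2] := {0x7b,0xa1}
query mem[0x10]=0x4b, mem[0x05]=0x9e, mem[0x0d]=0xa1, mem[0x15]=0x6c, mem[0x02]=0xa1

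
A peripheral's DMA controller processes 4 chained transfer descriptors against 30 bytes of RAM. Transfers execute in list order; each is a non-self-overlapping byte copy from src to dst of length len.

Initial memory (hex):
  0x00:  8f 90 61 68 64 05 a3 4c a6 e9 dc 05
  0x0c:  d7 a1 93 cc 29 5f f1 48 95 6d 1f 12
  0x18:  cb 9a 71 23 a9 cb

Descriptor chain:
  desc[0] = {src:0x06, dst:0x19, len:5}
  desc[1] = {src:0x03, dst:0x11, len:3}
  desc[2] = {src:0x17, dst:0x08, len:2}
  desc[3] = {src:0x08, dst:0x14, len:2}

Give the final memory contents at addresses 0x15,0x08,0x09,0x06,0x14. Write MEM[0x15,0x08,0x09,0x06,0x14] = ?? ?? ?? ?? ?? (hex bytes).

MEM[0x15,0x08,0x09,0x06,0x14] = cb 12 cb a3 12

D0: mem[0x19..0x1d] <- [a3 4c a6 e9 dc]
D1: mem[0x11..0x13] <- [68 64 05]
D2: mem[0x08..0x09] <- [12 cb]
D3: mem[0x14..0x15] <- [12 cb]
query mem[0x15]=0xcb, mem[0x08]=0x12, mem[0x09]=0xcb, mem[0x06]=0xa3, mem[0x14]=0x12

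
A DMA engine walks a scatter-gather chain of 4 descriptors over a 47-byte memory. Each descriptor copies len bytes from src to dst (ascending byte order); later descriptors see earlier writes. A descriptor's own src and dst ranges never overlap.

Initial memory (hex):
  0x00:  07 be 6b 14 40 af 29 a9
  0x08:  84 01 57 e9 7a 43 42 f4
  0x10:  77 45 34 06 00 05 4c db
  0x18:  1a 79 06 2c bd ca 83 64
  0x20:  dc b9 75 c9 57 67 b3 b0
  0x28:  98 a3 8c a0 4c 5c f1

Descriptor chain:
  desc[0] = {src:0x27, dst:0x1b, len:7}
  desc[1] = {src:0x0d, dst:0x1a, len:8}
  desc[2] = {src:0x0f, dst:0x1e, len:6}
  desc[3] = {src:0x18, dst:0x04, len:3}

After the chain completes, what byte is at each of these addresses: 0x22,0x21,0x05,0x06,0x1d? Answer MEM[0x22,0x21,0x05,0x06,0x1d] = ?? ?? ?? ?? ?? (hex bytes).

MEM[0x22,0x21,0x05,0x06,0x1d] = 06 34 79 43 77

D0: mem[0x1b..0x21] <- [b0 98 a3 8c a0 4c 5c]
D1: mem[0x1a..0x21] <- [43 42 f4 77 45 34 06 00]
D2: mem[0x1e..0x23] <- [f4 77 45 34 06 00]
D3: mem[0x04..0x06] <- [1a 79 43]
query mem[0x22]=0x06, mem[0x21]=0x34, mem[0x05]=0x79, mem[0x06]=0x43, mem[0x1d]=0x77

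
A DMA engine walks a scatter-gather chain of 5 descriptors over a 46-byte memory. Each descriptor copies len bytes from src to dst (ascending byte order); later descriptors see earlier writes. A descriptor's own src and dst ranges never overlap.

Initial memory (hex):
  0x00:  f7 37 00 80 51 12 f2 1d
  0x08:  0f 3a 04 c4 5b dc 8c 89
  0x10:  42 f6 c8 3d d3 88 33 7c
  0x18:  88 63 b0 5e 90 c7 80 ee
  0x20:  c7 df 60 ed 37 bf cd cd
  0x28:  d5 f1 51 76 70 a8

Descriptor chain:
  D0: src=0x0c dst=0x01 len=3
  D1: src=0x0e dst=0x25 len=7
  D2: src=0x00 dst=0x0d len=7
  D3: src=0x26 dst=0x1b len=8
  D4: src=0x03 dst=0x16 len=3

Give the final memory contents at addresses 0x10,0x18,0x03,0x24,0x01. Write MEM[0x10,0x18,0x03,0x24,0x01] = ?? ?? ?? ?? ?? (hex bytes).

[0] 0x0c->0x01 len=3 : 5b dc 8c
[1] 0x0e->0x25 len=7 : 8c 89 42 f6 c8 3d d3
[2] 0x00->0x0d len=7 : f7 5b dc 8c 51 12 f2
[3] 0x26->0x1b len=8 : 89 42 f6 c8 3d d3 70 a8
[4] 0x03->0x16 len=3 : 8c 51 12
query mem[0x10]=0x8c, mem[0x18]=0x12, mem[0x03]=0x8c, mem[0x24]=0x37, mem[0x01]=0x5b

MEM[0x10,0x18,0x03,0x24,0x01] = 8c 12 8c 37 5b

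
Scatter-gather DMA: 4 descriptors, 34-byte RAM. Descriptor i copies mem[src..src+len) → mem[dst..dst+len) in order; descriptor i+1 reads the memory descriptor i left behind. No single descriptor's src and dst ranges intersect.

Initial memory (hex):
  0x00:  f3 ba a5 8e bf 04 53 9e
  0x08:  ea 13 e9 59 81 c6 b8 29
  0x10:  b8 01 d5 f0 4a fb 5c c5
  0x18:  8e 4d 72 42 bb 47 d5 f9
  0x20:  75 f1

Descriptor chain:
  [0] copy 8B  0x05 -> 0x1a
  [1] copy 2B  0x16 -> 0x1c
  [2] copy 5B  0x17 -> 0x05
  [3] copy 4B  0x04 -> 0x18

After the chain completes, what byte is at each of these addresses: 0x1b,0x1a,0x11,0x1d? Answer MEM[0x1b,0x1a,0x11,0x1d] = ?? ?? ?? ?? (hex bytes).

MEM[0x1b,0x1a,0x11,0x1d] = 4d 8e 01 c5

[0] 0x05->0x1a len=8 : 04 53 9e ea 13 e9 59 81
[1] 0x16->0x1c len=2 : 5c c5
[2] 0x17->0x05 len=5 : c5 8e 4d 04 53
[3] 0x04->0x18 len=4 : bf c5 8e 4d
query mem[0x1b]=0x4d, mem[0x1a]=0x8e, mem[0x11]=0x01, mem[0x1d]=0xc5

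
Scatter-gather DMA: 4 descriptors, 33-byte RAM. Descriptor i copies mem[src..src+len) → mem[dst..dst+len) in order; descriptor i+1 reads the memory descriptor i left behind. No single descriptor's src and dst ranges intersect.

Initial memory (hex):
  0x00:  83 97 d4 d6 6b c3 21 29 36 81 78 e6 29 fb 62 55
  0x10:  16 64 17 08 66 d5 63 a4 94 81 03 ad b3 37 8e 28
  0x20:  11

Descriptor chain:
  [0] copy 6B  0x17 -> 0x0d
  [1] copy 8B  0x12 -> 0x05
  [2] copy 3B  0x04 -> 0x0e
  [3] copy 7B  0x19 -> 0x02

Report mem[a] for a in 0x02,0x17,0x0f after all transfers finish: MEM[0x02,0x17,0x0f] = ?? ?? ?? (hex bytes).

MEM[0x02,0x17,0x0f] = 81 a4 b3

  after D0: wrote 6B at 0x0d = a4948103adb3
  after D1: wrote 8B at 0x05 = b30866d563a49481
  after D2: wrote 3B at 0x0e = 6bb308
  after D3: wrote 7B at 0x02 = 8103adb3378e28
query mem[0x02]=0x81, mem[0x17]=0xa4, mem[0x0f]=0xb3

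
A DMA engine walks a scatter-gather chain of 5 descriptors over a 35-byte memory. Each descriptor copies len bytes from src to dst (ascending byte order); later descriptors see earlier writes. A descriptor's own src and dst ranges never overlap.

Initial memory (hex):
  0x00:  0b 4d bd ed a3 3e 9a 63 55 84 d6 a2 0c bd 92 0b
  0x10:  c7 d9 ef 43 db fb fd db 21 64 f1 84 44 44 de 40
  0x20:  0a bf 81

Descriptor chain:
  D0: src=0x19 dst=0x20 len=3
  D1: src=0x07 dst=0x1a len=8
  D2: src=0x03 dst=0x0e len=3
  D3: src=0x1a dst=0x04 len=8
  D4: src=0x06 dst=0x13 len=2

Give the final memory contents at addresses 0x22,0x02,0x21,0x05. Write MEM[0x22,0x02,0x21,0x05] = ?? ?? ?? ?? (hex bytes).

  after D0: wrote 3B at 0x20 = 64f184
  after D1: wrote 8B at 0x1a = 635584d6a20cbd92
  after D2: wrote 3B at 0x0e = eda33e
  after D3: wrote 8B at 0x04 = 635584d6a20cbd92
  after D4: wrote 2B at 0x13 = 84d6
query mem[0x22]=0x84, mem[0x02]=0xbd, mem[0x21]=0x92, mem[0x05]=0x55

MEM[0x22,0x02,0x21,0x05] = 84 bd 92 55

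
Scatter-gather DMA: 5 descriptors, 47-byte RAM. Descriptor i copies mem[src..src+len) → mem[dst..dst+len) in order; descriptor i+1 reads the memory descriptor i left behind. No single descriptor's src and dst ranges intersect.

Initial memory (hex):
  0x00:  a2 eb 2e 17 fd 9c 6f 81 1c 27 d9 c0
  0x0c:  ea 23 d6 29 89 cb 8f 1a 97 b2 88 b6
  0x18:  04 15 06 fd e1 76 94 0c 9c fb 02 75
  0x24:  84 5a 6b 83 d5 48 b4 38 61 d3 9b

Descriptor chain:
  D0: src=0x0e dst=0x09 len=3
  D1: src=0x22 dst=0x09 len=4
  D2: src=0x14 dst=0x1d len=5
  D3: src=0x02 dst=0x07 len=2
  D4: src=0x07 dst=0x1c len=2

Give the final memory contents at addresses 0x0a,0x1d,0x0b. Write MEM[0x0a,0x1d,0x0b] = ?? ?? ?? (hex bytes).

  after D0: wrote 3B at 0x09 = d62989
  after D1: wrote 4B at 0x09 = 0275845a
  after D2: wrote 5B at 0x1d = 97b288b604
  after D3: wrote 2B at 0x07 = 2e17
  after D4: wrote 2B at 0x1c = 2e17
query mem[0x0a]=0x75, mem[0x1d]=0x17, mem[0x0b]=0x84

MEM[0x0a,0x1d,0x0b] = 75 17 84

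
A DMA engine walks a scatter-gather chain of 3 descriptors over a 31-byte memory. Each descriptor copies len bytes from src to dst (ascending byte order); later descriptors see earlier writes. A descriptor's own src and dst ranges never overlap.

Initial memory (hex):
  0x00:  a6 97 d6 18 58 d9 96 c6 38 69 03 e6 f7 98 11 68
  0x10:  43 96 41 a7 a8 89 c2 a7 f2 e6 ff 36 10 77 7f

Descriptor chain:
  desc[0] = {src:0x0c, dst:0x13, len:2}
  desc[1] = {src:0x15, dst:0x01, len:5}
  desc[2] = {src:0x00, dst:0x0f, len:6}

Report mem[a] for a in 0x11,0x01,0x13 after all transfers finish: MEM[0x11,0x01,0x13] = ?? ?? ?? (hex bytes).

MEM[0x11,0x01,0x13] = c2 89 f2

  after D0: wrote 2B at 0x13 = f798
  after D1: wrote 5B at 0x01 = 89c2a7f2e6
  after D2: wrote 6B at 0x0f = a689c2a7f2e6
query mem[0x11]=0xc2, mem[0x01]=0x89, mem[0x13]=0xf2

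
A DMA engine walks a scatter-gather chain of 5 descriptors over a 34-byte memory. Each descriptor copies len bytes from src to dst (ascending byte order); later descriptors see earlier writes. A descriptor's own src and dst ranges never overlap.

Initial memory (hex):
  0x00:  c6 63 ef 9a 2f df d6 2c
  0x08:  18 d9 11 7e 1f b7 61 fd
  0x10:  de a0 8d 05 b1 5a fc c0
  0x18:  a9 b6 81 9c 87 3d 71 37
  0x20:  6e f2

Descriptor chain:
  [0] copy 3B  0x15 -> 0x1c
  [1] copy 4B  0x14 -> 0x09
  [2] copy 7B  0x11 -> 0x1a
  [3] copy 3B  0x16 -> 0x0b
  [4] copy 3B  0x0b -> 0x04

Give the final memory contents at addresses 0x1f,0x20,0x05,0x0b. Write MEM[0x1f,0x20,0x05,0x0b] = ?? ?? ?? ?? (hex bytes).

MEM[0x1f,0x20,0x05,0x0b] = fc c0 c0 fc

  after D0: wrote 3B at 0x1c = 5afcc0
  after D1: wrote 4B at 0x09 = b15afcc0
  after D2: wrote 7B at 0x1a = a08d05b15afcc0
  after D3: wrote 3B at 0x0b = fcc0a9
  after D4: wrote 3B at 0x04 = fcc0a9
query mem[0x1f]=0xfc, mem[0x20]=0xc0, mem[0x05]=0xc0, mem[0x0b]=0xfc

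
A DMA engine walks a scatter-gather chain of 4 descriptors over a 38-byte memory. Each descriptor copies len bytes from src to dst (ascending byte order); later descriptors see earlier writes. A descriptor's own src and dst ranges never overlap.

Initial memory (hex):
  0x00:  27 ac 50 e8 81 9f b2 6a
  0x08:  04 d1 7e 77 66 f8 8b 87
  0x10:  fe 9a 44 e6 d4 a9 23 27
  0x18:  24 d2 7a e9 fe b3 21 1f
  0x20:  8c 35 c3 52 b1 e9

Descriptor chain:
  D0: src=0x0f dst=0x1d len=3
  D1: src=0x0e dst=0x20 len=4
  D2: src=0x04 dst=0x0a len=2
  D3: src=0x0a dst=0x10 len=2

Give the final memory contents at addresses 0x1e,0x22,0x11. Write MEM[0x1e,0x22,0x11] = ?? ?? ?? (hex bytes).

MEM[0x1e,0x22,0x11] = fe fe 9f

  after D0: wrote 3B at 0x1d = 87fe9a
  after D1: wrote 4B at 0x20 = 8b87fe9a
  after D2: wrote 2B at 0x0a = 819f
  after D3: wrote 2B at 0x10 = 819f
query mem[0x1e]=0xfe, mem[0x22]=0xfe, mem[0x11]=0x9f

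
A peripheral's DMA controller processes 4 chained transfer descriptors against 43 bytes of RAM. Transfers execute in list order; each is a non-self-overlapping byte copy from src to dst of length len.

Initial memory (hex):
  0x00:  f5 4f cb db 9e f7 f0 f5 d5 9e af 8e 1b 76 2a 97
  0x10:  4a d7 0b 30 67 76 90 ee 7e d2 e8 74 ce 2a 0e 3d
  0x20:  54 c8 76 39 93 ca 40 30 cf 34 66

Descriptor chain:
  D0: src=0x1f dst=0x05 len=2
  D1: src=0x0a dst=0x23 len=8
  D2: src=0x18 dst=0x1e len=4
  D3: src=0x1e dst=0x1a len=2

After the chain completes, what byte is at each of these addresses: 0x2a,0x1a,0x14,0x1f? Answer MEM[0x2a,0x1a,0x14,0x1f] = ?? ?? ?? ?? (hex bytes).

MEM[0x2a,0x1a,0x14,0x1f] = d7 7e 67 d2

D0: mem[0x05..0x06] <- [3d 54]
D1: mem[0x23..0x2a] <- [af 8e 1b 76 2a 97 4a d7]
D2: mem[0x1e..0x21] <- [7e d2 e8 74]
D3: mem[0x1a..0x1b] <- [7e d2]
query mem[0x2a]=0xd7, mem[0x1a]=0x7e, mem[0x14]=0x67, mem[0x1f]=0xd2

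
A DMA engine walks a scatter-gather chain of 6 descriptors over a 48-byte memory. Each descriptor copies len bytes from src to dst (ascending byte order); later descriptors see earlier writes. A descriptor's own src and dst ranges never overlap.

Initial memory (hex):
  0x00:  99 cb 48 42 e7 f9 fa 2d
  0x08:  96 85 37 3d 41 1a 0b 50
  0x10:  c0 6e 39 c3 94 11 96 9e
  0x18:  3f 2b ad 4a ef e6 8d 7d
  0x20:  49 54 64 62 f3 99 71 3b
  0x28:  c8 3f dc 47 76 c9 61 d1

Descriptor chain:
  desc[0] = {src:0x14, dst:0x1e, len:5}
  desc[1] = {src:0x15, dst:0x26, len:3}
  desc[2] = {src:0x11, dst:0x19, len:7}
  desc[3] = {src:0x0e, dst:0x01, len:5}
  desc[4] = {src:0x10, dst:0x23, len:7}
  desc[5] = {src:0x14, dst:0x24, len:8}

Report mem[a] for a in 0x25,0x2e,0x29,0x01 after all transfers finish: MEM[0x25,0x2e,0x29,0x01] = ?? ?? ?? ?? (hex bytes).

MEM[0x25,0x2e,0x29,0x01] = 11 61 6e 0b

D0: mem[0x1e..0x22] <- [94 11 96 9e 3f]
D1: mem[0x26..0x28] <- [11 96 9e]
D2: mem[0x19..0x1f] <- [6e 39 c3 94 11 96 9e]
D3: mem[0x01..0x05] <- [0b 50 c0 6e 39]
D4: mem[0x23..0x29] <- [c0 6e 39 c3 94 11 96]
D5: mem[0x24..0x2b] <- [94 11 96 9e 3f 6e 39 c3]
query mem[0x25]=0x11, mem[0x2e]=0x61, mem[0x29]=0x6e, mem[0x01]=0x0b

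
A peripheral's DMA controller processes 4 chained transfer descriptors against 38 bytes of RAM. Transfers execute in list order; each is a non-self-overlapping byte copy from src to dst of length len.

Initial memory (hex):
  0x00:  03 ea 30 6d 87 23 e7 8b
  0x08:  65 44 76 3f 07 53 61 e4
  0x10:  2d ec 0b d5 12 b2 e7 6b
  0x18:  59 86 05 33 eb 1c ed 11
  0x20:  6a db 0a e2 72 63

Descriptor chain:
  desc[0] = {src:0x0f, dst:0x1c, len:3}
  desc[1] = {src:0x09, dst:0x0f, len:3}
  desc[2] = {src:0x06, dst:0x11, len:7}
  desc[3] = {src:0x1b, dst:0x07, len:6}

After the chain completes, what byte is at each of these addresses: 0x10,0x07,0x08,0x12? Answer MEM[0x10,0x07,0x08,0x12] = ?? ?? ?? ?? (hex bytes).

MEM[0x10,0x07,0x08,0x12] = 76 33 e4 8b

[0] 0x0f->0x1c len=3 : e4 2d ec
[1] 0x09->0x0f len=3 : 44 76 3f
[2] 0x06->0x11 len=7 : e7 8b 65 44 76 3f 07
[3] 0x1b->0x07 len=6 : 33 e4 2d ec 11 6a
query mem[0x10]=0x76, mem[0x07]=0x33, mem[0x08]=0xe4, mem[0x12]=0x8b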